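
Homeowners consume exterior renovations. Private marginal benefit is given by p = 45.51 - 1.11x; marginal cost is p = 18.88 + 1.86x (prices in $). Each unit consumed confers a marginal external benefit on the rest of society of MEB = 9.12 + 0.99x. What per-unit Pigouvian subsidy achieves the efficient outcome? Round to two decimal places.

subsidy = $27.00 per unit

Social marginal benefit = demand + MEB = 54.63 - 0.12x.
Set SMB = MC: 54.63 - 0.12x = 18.88 + 1.86x → x* = 18.0556.
The Pigouvian subsidy equals MEB at x*: 9.12 + 0.99×18.0556 = 26.9950.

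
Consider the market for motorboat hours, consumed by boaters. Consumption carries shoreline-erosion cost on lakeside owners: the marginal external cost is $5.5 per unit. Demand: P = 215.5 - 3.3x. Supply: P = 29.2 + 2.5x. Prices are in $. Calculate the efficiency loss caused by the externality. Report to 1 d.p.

Market equilibrium (private): 29.2 + 2.5x = 215.5 - 3.3x → x_m = 32.1207.
Social marginal benefit = demand − MEC = 210.0 - 3.3x.
Set SMB = MC: 210.0 - 3.3x = 29.2 + 2.5x → x* = 31.1724.
Between x* and x_m the wedge MC − SMB runs linearly from 0 to MEC(x_m), so the loss is a triangle.
DWL = ½ × 0.9483 × 5.5000 = 2.6078.

DWL = $2.6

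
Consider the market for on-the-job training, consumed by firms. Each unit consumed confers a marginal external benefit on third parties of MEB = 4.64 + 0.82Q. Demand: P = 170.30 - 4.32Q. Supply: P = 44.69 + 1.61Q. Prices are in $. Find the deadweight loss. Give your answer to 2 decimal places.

Market equilibrium (private): 44.69 + 1.61Q = 170.30 - 4.32Q → Q_m = 21.1821.
Social marginal benefit = demand + MEB = 174.94 - 3.50Q.
Set SMB = MC: 174.94 - 3.50Q = 44.69 + 1.61Q → Q* = 25.4892.
The loss is the area between SMB and MC from Q* to Q_m; with linear curves that's a triangle of height MEB(Q_m).
DWL = ½ × 4.3071 × 22.0093 = 47.3981.

DWL = $47.40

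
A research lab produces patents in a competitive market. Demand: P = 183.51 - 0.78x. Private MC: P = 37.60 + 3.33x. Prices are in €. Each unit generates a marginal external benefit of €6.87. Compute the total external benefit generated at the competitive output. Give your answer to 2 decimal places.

Market equilibrium (private): 37.60 + 3.33x = 183.51 - 0.78x → x_m = 35.5012.
Total external benefit = MEB × x_m = 6.87 × 35.5012 = 243.8932.

€243.89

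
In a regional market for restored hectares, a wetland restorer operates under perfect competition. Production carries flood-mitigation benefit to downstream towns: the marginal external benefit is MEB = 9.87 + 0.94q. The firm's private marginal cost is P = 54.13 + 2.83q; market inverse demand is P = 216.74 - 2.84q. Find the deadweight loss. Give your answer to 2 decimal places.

DWL = 143.37

Market equilibrium (private): 54.13 + 2.83q = 216.74 - 2.84q → q_m = 28.6790.
Social marginal cost = private MC − MEB = 44.26 + 1.89q.
Set SMC = demand: 44.26 + 1.89q = 216.74 - 2.84q → q* = 36.4651.
Height of the DWL triangle at q_m is demand(q_m) − SMC(q_m) = MEB(q_m) = 36.8283.
DWL = ½ × 7.7861 × 36.8283 = 143.3744.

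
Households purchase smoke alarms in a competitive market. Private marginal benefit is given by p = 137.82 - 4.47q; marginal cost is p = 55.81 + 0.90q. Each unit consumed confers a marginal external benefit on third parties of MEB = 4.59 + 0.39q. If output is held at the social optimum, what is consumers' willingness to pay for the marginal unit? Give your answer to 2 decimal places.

Social marginal benefit = demand + MEB = 142.41 - 4.08q.
Set SMB = MC: 142.41 - 4.08q = 55.81 + 0.90q → q* = 17.3896.
Consumer price on the demand curve at q*: 137.82 − 4.47×17.3896 = 60.0885.

P = 60.09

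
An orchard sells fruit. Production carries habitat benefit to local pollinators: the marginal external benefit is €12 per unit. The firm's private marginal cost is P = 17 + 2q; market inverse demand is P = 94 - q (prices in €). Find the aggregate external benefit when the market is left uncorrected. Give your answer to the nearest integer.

€308

Market equilibrium (private): 17 + 2q = 94 - q → q_m = 25.6667.
Total external benefit = MEB × q_m = 12 × 25.6667 = 308.0004.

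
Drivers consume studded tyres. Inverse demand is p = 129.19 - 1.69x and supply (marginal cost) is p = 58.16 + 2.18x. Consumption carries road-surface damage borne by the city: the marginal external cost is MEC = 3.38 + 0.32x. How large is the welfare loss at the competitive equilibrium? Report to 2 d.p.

DWL = 10.22

Market equilibrium (private): 58.16 + 2.18x = 129.19 - 1.69x → x_m = 18.3540.
Social marginal benefit = demand − MEC = 125.81 - 2.01x.
Set SMB = MC: 125.81 - 2.01x = 58.16 + 2.18x → x* = 16.1456.
Between x* and x_m the wedge MC − SMB runs linearly from 0 to MEC(x_m), so the loss is a triangle.
DWL = ½ × 2.2084 × 9.2533 = 10.2175.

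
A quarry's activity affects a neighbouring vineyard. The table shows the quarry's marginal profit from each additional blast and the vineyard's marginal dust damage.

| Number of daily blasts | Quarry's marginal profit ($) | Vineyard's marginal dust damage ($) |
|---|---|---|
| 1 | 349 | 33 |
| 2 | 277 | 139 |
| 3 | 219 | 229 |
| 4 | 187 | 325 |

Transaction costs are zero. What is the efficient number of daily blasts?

2

Bargaining reaches the level where marginal profit last exceeds marginal dust damage.
That holds through level 2 (277 ≥ 139) but not at 3 (219 < 229).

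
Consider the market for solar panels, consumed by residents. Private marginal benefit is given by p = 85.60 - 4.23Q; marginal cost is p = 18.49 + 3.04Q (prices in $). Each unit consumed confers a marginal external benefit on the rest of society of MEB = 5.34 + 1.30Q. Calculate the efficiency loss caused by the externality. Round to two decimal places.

Market equilibrium (private): 18.49 + 3.04Q = 85.60 - 4.23Q → Q_m = 9.2311.
Social marginal benefit = demand + MEB = 90.94 - 2.93Q.
Set SMB = MC: 90.94 - 2.93Q = 18.49 + 3.04Q → Q* = 12.1357.
The welfare-loss triangle has base |Q_m − Q*| and height MEB(Q_m) (the vertical gap between SMB and MC is zero at Q* and MEB at Q_m).
DWL = ½ × 2.9046 × 17.3404 = 25.1835.

DWL = $25.18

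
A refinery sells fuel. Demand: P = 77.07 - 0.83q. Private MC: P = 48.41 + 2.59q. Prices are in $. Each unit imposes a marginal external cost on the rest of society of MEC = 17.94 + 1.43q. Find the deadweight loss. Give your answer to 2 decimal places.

DWL = $92.31

Market equilibrium (private): 48.41 + 2.59q = 77.07 - 0.83q → q_m = 8.3801.
Social marginal cost = private MC + MEC = 66.35 + 4.02q.
Set SMC = demand: 66.35 + 4.02q = 77.07 - 0.83q → q* = 2.2103.
Between q* and q_m the wedge SMC − demand runs linearly from 0 to MEC(q_m), so the loss is a triangle.
DWL = ½ × 6.1698 × 29.9236 = 92.3113.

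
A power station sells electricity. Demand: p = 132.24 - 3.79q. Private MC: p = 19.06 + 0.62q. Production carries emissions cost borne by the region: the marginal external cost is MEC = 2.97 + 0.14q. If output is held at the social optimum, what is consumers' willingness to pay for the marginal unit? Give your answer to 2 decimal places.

Social marginal cost = private MC + MEC = 22.03 + 0.76q.
Set SMC = demand: 22.03 + 0.76q = 132.24 - 3.79q → q* = 24.2220.
Consumer price on the demand curve at q*: 132.24 − 3.79×24.2220 = 40.4386.

P = 40.44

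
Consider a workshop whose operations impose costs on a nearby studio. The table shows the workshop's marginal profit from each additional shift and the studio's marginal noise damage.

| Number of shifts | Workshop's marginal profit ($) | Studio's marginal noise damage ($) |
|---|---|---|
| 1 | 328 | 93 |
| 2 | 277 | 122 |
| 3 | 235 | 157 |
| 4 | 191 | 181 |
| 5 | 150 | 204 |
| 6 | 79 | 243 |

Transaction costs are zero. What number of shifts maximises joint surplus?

4

Bargaining reaches the level where marginal profit last exceeds marginal noise damage.
That holds through level 4 (191 ≥ 181) but not at 5 (150 < 204).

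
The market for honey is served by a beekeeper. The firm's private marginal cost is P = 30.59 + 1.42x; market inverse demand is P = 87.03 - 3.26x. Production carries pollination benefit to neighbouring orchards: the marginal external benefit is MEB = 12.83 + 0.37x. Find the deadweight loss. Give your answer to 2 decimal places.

DWL = 34.69

Market equilibrium (private): 30.59 + 1.42x = 87.03 - 3.26x → x_m = 12.0598.
Social marginal cost = private MC − MEB = 17.76 + 1.05x.
Set SMC = demand: 17.76 + 1.05x = 87.03 - 3.26x → x* = 16.0719.
The welfare-loss triangle has base |x_m − x*| and height MEB(x_m) (the vertical gap between SMC and demand is zero at x* and MEB at x_m).
DWL = ½ × 4.0121 × 17.2921 = 34.6888.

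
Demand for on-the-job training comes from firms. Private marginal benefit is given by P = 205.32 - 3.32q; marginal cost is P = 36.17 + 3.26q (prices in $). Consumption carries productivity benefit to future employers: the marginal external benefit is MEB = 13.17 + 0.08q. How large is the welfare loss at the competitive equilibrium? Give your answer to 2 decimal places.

DWL = $17.83

Market equilibrium (private): 36.17 + 3.26q = 205.32 - 3.32q → q_m = 25.7067.
Social marginal benefit = demand + MEB = 218.49 - 3.24q.
Set SMB = MC: 218.49 - 3.24q = 36.17 + 3.26q → q* = 28.0492.
The welfare-loss triangle has base |q_m − q*| and height MEB(q_m) (the vertical gap between SMB and MC is zero at q* and MEB at q_m).
DWL = ½ × 2.3425 × 15.2265 = 17.8340.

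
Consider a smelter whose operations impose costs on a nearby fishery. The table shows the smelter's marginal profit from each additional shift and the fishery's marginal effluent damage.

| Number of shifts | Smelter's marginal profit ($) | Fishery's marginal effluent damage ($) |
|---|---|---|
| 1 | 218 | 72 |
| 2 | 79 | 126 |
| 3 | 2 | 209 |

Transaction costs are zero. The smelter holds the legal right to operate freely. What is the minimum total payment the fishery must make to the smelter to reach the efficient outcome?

$81

Left alone the smelter would choose level 3 (marginal profit stays positive).
Efficient level: k* = 1 (marginal profit ≥ marginal effluent damage through 1).
The fishery must at least cover the smelter's forgone profit from cutting 3→1: 79 + 2 = 81.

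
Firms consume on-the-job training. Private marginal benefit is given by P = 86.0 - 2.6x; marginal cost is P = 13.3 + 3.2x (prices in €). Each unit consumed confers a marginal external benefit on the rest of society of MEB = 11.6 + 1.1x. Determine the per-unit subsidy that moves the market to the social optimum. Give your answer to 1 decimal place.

Social marginal benefit = demand + MEB = 97.6 - 1.5x.
Set SMB = MC: 97.6 - 1.5x = 13.3 + 3.2x → x* = 17.9362.
The Pigouvian subsidy equals MEB at x*: 11.6 + 1.1×17.9362 = 31.3298.

subsidy = €31.3 per unit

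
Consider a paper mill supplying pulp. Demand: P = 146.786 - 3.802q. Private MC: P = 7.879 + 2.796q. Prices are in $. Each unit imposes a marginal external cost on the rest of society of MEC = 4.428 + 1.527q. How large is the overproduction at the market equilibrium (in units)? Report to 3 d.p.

Market equilibrium (private): 7.879 + 2.796q = 146.786 - 3.802q → q_m = 21.0529.
Social marginal cost = private MC + MEC = 12.307 + 4.323q.
Set SMC = demand: 12.307 + 4.323q = 146.786 - 3.802q → q* = 16.5513.
Gap = |21.0529 − 16.5513| = 4.5016.

4.502 units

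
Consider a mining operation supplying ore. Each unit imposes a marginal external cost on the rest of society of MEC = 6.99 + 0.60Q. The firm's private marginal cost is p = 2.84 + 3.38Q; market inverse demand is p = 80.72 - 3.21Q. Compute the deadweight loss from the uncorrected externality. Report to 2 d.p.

DWL = 13.79

Market equilibrium (private): 2.84 + 3.38Q = 80.72 - 3.21Q → Q_m = 11.8179.
Social marginal cost = private MC + MEC = 9.83 + 3.98Q.
Set SMC = demand: 9.83 + 3.98Q = 80.72 - 3.21Q → Q* = 9.8595.
Between Q* and Q_m the wedge SMC − demand runs linearly from 0 to MEC(Q_m), so the loss is a triangle.
DWL = ½ × 1.9584 × 14.0807 = 13.7878.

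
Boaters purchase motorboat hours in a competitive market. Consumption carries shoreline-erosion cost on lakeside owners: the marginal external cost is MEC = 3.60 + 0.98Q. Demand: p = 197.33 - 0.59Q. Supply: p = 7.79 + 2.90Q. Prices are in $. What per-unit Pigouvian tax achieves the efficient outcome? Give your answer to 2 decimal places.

Social marginal benefit = demand − MEC = 193.73 - 1.57Q.
Set SMB = MC: 193.73 - 1.57Q = 7.79 + 2.90Q → Q* = 41.5973.
The Pigouvian tax equals MEC at Q*: 3.60 + 0.98×41.5973 = 44.3654.

tax = $44.37 per unit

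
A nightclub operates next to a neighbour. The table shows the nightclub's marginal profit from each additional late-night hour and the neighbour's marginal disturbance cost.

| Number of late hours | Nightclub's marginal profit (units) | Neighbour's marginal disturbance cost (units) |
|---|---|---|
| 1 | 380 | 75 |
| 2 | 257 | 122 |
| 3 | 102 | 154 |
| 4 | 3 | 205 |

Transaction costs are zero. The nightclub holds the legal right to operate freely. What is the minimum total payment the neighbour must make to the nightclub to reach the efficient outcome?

Left alone the nightclub would choose level 4 (marginal profit stays positive).
Efficient level: k* = 2 (marginal profit ≥ marginal disturbance cost through 2).
The neighbour must at least cover the nightclub's forgone profit from cutting 4→2: 102 + 3 = 105.

105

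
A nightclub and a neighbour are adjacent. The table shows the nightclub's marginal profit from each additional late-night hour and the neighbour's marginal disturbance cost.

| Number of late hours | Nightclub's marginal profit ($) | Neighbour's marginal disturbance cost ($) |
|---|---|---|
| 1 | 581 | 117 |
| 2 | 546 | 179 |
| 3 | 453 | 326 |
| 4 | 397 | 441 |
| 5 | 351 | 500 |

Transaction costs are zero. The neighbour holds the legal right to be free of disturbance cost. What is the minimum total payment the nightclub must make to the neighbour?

Efficient level: marginal profit ≥ marginal disturbance cost through level 3, so k* = 3.
With the neighbour holding the right, the nightclub must at least compensate total damage at k*: 117 + 179 + 326 = 622.

$622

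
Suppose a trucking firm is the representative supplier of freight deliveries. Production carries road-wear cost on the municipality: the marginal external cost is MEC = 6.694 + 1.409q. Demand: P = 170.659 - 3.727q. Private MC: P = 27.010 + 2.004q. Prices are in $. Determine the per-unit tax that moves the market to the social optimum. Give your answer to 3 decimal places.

Social marginal cost = private MC + MEC = 33.704 + 3.413q.
Set SMC = demand: 33.704 + 3.413q = 170.659 - 3.727q → q* = 19.1814.
The Pigouvian tax equals MEC at q*: 6.694 + 1.409×19.1814 = 33.7206.

tax = $33.721 per unit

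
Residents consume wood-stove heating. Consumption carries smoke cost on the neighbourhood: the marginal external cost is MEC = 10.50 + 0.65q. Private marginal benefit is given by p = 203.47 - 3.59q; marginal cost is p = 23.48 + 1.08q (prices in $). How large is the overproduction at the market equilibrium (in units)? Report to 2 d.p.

Market equilibrium (private): 23.48 + 1.08q = 203.47 - 3.59q → q_m = 38.5418.
Social marginal benefit = demand − MEC = 192.97 - 4.24q.
Set SMB = MC: 192.97 - 4.24q = 23.48 + 1.08q → q* = 31.8590.
Gap = |38.5418 − 31.8590| = 6.6828.

6.68 units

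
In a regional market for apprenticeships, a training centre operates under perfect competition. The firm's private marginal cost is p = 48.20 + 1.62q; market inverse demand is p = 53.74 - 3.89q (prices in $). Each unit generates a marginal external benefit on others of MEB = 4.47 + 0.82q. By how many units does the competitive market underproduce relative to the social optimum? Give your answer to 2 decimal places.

1.13 units

Market equilibrium (private): 48.20 + 1.62q = 53.74 - 3.89q → q_m = 1.0054.
Social marginal cost = private MC − MEB = 43.73 + 0.80q.
Set SMC = demand: 43.73 + 0.80q = 53.74 - 3.89q → q* = 2.1343.
Gap = |1.0054 − 2.1343| = 1.1289.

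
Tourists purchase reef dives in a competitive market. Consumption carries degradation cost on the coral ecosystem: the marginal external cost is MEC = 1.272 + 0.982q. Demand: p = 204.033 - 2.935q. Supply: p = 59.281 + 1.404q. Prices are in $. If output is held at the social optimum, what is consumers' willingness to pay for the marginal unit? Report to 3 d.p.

Social marginal benefit = demand − MEC = 202.761 - 3.917q.
Set SMB = MC: 202.761 - 3.917q = 59.281 + 1.404q → q* = 26.9649.
Consumer price on the demand curve at q*: 204.033 − 2.935×26.9649 = 124.8910.

P = $124.891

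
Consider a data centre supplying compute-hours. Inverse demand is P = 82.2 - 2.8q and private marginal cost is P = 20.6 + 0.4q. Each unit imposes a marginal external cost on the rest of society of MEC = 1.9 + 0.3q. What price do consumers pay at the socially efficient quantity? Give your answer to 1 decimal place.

Social marginal cost = private MC + MEC = 22.5 + 0.7q.
Set SMC = demand: 22.5 + 0.7q = 82.2 - 2.8q → q* = 17.0571.
Consumer price on the demand curve at q*: 82.2 − 2.8×17.0571 = 34.4401.

P = 34.4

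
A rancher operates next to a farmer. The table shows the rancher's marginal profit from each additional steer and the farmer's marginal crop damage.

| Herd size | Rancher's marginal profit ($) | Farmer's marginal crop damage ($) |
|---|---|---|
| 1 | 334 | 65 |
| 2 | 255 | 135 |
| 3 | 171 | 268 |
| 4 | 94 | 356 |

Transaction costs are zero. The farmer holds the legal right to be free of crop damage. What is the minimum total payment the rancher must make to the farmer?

$200

Efficient level: marginal profit ≥ marginal crop damage through level 2, so k* = 2.
With the farmer holding the right, the rancher must at least compensate total damage at k*: 65 + 135 = 200.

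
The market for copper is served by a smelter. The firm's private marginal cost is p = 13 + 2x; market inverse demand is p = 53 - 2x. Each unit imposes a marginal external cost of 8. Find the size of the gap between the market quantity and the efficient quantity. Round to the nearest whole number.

2 units

Market equilibrium (private): 13 + 2x = 53 - 2x → x_m = 10.0000.
Social marginal cost = private MC + MEC = 21 + 2x.
Set SMC = demand: 21 + 2x = 53 - 2x → x* = 8.0000.
Gap = |10.0000 − 8.0000| = 2.0000.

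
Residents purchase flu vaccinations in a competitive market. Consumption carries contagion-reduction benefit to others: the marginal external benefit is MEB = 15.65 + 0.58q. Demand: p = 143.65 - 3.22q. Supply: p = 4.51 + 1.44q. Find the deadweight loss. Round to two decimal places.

Market equilibrium (private): 4.51 + 1.44q = 143.65 - 3.22q → q_m = 29.8584.
Social marginal benefit = demand + MEB = 159.30 - 2.64q.
Set SMB = MC: 159.30 - 2.64q = 4.51 + 1.44q → q* = 37.9387.
Between q* and q_m the wedge SMB − MC runs linearly from 0 to MEB(q_m), so the loss is a triangle.
DWL = ½ × 8.0803 × 32.9679 = 133.1953.

DWL = 133.20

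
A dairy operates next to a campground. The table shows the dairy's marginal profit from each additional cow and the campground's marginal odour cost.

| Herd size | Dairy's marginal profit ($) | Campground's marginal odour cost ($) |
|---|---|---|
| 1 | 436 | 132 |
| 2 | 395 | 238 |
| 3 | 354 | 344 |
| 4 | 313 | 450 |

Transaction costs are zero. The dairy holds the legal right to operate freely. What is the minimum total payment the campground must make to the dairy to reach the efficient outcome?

$313

Left alone the dairy would choose level 4 (marginal profit stays positive).
Efficient level: k* = 3 (marginal profit ≥ marginal odour cost through 3).
The campground must at least cover the dairy's forgone profit from cutting 4→3: 313 = 313.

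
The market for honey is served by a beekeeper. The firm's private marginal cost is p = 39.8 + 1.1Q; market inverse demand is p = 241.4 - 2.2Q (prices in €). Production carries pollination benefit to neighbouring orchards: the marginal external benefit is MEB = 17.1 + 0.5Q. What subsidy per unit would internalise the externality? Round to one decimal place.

subsidy = €56.2 per unit

Social marginal cost = private MC − MEB = 22.7 + 0.6Q.
Set SMC = demand: 22.7 + 0.6Q = 241.4 - 2.2Q → Q* = 78.1071.
The Pigouvian subsidy equals MEB at Q*: 17.1 + 0.5×78.1071 = 56.1536.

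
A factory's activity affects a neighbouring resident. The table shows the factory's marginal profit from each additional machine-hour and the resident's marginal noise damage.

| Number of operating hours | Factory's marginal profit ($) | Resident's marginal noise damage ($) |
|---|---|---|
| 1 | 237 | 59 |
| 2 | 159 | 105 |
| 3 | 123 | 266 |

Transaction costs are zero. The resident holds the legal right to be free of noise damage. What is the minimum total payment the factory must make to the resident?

$164

Efficient level: marginal profit ≥ marginal noise damage through level 2, so k* = 2.
With the resident holding the right, the factory must at least compensate total damage at k*: 59 + 105 = 164.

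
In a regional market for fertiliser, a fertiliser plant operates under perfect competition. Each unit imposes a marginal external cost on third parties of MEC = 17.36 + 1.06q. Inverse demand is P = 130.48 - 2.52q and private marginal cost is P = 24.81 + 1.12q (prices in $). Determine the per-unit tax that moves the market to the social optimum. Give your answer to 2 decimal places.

tax = $37.28 per unit

Social marginal cost = private MC + MEC = 42.17 + 2.18q.
Set SMC = demand: 42.17 + 2.18q = 130.48 - 2.52q → q* = 18.7894.
The Pigouvian tax equals MEC at q*: 17.36 + 1.06×18.7894 = 37.2768.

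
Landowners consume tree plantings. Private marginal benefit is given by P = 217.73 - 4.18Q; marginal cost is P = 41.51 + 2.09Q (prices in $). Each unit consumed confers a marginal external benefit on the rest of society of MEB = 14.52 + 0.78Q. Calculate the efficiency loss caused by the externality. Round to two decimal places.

Market equilibrium (private): 41.51 + 2.09Q = 217.73 - 4.18Q → Q_m = 28.1053.
Social marginal benefit = demand + MEB = 232.25 - 3.40Q.
Set SMB = MC: 232.25 - 3.40Q = 41.51 + 2.09Q → Q* = 34.7432.
The welfare-loss triangle has base |Q_m − Q*| and height MEB(Q_m) (the vertical gap between SMB and MC is zero at Q* and MEB at Q_m).
DWL = ½ × 6.6379 × 36.4421 = 120.9495.

DWL = $120.95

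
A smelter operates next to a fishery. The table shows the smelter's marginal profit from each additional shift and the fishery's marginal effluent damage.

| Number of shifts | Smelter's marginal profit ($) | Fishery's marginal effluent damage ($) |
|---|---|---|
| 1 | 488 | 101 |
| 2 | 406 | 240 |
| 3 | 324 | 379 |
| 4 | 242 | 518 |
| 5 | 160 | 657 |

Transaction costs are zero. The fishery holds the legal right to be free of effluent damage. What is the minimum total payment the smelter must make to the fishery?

Efficient level: marginal profit ≥ marginal effluent damage through level 2, so k* = 2.
With the fishery holding the right, the smelter must at least compensate total damage at k*: 101 + 240 = 341.

$341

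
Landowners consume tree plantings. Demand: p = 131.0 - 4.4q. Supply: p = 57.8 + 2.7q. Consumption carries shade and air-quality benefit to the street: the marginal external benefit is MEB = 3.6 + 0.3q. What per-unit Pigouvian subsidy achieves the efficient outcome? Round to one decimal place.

Social marginal benefit = demand + MEB = 134.6 - 4.1q.
Set SMB = MC: 134.6 - 4.1q = 57.8 + 2.7q → q* = 11.2941.
The Pigouvian subsidy equals MEB at q*: 3.6 + 0.3×11.2941 = 6.9882.

subsidy = 7.0 per unit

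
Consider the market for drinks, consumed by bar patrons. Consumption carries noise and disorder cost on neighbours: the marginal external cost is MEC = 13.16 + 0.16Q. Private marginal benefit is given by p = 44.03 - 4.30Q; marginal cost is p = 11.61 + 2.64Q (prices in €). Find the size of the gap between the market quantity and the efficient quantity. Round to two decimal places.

Market equilibrium (private): 11.61 + 2.64Q = 44.03 - 4.30Q → Q_m = 4.6715.
Social marginal benefit = demand − MEC = 30.87 - 4.46Q.
Set SMB = MC: 30.87 - 4.46Q = 11.61 + 2.64Q → Q* = 2.7127.
Gap = |4.6715 − 2.7127| = 1.9588.

1.96 units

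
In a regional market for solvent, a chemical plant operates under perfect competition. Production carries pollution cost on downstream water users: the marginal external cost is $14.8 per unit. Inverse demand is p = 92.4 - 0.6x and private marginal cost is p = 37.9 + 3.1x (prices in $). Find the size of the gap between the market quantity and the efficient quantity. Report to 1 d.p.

Market equilibrium (private): 37.9 + 3.1x = 92.4 - 0.6x → x_m = 14.7297.
Social marginal cost = private MC + MEC = 52.7 + 3.1x.
Set SMC = demand: 52.7 + 3.1x = 92.4 - 0.6x → x* = 10.7297.
Gap = |14.7297 − 10.7297| = 4.0000.

4.0 units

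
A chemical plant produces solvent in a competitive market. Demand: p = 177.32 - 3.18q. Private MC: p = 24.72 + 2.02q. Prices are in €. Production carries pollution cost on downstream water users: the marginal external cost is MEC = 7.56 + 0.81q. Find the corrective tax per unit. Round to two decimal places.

tax = €27.11 per unit

Social marginal cost = private MC + MEC = 32.28 + 2.83q.
Set SMC = demand: 32.28 + 2.83q = 177.32 - 3.18q → q* = 24.1331.
The Pigouvian tax equals MEC at q*: 7.56 + 0.81×24.1331 = 27.1078.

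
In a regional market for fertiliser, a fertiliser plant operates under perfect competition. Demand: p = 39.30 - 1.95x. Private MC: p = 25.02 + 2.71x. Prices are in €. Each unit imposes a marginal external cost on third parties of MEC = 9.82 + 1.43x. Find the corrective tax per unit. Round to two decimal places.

tax = €10.87 per unit

Social marginal cost = private MC + MEC = 34.84 + 4.14x.
Set SMC = demand: 34.84 + 4.14x = 39.30 - 1.95x → x* = 0.7323.
The Pigouvian tax equals MEC at x*: 9.82 + 1.43×0.7323 = 10.8672.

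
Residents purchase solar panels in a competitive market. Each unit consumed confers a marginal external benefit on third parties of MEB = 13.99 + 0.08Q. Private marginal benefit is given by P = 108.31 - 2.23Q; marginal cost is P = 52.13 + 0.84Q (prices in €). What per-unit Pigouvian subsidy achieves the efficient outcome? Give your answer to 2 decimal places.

Social marginal benefit = demand + MEB = 122.30 - 2.15Q.
Set SMB = MC: 122.30 - 2.15Q = 52.13 + 0.84Q → Q* = 23.4682.
The Pigouvian subsidy equals MEB at Q*: 13.99 + 0.08×23.4682 = 15.8675.

subsidy = €15.87 per unit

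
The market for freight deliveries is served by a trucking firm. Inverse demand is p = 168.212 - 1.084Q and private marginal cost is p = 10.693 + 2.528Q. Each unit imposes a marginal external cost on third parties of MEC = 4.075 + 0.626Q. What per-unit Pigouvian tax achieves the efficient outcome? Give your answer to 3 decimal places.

Social marginal cost = private MC + MEC = 14.768 + 3.154Q.
Set SMC = demand: 14.768 + 3.154Q = 168.212 - 1.084Q → Q* = 36.2067.
The Pigouvian tax equals MEC at Q*: 4.075 + 0.626×36.2067 = 26.7404.

tax = 26.740 per unit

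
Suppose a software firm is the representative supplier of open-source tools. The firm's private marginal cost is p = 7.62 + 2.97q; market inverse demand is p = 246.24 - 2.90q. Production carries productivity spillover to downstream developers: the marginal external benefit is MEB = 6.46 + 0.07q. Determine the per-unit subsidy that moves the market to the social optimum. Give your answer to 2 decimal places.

subsidy = 9.42 per unit

Social marginal cost = private MC − MEB = 1.16 + 2.90q.
Set SMC = demand: 1.16 + 2.90q = 246.24 - 2.90q → q* = 42.2552.
The Pigouvian subsidy equals MEB at q*: 6.46 + 0.07×42.2552 = 9.4179.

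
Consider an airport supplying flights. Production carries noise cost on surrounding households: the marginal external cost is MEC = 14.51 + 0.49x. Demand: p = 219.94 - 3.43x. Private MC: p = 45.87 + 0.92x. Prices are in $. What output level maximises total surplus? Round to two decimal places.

x* = 32.97

Social marginal cost = private MC + MEC = 60.38 + 1.41x.
Set SMC = demand: 60.38 + 1.41x = 219.94 - 3.43x → x* = 32.9669.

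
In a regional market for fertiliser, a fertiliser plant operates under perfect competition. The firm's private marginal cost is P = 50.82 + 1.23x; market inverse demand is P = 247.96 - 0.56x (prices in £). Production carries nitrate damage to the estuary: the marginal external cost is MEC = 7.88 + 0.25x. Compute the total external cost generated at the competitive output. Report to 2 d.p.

£2384.05

Market equilibrium (private): 50.82 + 1.23x = 247.96 - 0.56x → x_m = 110.1341.
Total external cost = ∫₀^{x_m} (7.88 + 0.25x) dx = 7.88×110.1341 + ½×0.25×110.1341² = 2384.0467.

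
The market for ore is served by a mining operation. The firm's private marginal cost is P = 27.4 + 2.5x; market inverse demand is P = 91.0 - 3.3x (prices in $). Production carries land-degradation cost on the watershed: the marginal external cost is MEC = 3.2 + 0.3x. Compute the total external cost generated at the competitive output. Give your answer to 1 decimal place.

Market equilibrium (private): 27.4 + 2.5x = 91.0 - 3.3x → x_m = 10.9655.
Total external cost = ∫₀^{x_m} (3.2 + 0.3x) dx = 3.2×10.9655 + ½×0.3×10.9655² = 53.1259.

$53.1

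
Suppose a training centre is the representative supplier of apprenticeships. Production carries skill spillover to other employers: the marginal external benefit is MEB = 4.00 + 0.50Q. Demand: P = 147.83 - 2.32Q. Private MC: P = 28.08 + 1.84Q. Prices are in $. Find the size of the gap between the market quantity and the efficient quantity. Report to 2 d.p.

Market equilibrium (private): 28.08 + 1.84Q = 147.83 - 2.32Q → Q_m = 28.7861.
Social marginal cost = private MC − MEB = 24.08 + 1.34Q.
Set SMC = demand: 24.08 + 1.34Q = 147.83 - 2.32Q → Q* = 33.8115.
Gap = |28.7861 − 33.8115| = 5.0254.

5.03 units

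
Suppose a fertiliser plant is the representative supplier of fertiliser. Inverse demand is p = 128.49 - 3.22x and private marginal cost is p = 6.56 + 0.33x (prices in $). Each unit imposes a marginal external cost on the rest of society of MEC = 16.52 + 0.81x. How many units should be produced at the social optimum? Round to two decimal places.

x* = 24.18

Social marginal cost = private MC + MEC = 23.08 + 1.14x.
Set SMC = demand: 23.08 + 1.14x = 128.49 - 3.22x → x* = 24.1766.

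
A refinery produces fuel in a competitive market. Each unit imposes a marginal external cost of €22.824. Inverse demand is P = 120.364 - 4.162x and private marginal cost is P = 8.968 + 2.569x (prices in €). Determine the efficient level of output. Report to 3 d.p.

x* = 13.159

Social marginal cost = private MC + MEC = 31.792 + 2.569x.
Set SMC = demand: 31.792 + 2.569x = 120.364 - 4.162x → x* = 13.1588.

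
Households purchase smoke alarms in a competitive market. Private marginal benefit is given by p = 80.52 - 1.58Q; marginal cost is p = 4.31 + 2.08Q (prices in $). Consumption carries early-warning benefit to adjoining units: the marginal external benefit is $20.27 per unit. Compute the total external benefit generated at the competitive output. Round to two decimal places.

Market equilibrium (private): 4.31 + 2.08Q = 80.52 - 1.58Q → Q_m = 20.8224.
Total external benefit = MEB × Q_m = 20.27 × 20.8224 = 422.0700.

$422.07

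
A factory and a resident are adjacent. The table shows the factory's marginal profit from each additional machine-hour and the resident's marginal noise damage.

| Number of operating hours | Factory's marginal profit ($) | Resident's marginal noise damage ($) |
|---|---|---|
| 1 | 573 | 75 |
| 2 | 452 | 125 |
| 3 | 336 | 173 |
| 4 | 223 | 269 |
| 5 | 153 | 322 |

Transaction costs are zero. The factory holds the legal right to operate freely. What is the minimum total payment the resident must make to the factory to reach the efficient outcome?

$376

Left alone the factory would choose level 5 (marginal profit stays positive).
Efficient level: k* = 3 (marginal profit ≥ marginal noise damage through 3).
The resident must at least cover the factory's forgone profit from cutting 5→3: 223 + 153 = 376.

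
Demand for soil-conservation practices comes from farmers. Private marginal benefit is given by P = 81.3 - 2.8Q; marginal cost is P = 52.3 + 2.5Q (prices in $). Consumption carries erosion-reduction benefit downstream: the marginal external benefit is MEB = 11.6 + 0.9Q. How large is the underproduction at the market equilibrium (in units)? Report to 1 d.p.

3.8 units

Market equilibrium (private): 52.3 + 2.5Q = 81.3 - 2.8Q → Q_m = 5.4717.
Social marginal benefit = demand + MEB = 92.9 - 1.9Q.
Set SMB = MC: 92.9 - 1.9Q = 52.3 + 2.5Q → Q* = 9.2273.
Gap = |5.4717 − 9.2273| = 3.7556.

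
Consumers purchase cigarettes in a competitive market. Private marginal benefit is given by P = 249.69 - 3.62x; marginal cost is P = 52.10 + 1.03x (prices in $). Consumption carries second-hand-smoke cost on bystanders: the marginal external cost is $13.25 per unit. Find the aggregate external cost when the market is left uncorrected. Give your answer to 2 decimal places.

Market equilibrium (private): 52.10 + 1.03x = 249.69 - 3.62x → x_m = 42.4925.
Total external cost = MEC × x_m = 13.25 × 42.4925 = 563.0256.

$563.03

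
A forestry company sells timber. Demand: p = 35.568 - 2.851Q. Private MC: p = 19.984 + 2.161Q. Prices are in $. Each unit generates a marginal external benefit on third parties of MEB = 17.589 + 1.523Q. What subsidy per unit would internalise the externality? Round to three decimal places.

Social marginal cost = private MC − MEB = 2.395 + 0.638Q.
Set SMC = demand: 2.395 + 0.638Q = 35.568 - 2.851Q → Q* = 9.5079.
The Pigouvian subsidy equals MEB at Q*: 17.589 + 1.523×9.5079 = 32.0695.

subsidy = $32.070 per unit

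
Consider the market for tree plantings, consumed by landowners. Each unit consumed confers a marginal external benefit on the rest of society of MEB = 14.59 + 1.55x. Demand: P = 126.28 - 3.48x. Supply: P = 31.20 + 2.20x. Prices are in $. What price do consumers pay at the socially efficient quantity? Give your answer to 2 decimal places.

Social marginal benefit = demand + MEB = 140.87 - 1.93x.
Set SMB = MC: 140.87 - 1.93x = 31.20 + 2.20x → x* = 26.5545.
Consumer price on the demand curve at x*: 126.28 − 3.48×26.5545 = 33.8703.

P = $33.87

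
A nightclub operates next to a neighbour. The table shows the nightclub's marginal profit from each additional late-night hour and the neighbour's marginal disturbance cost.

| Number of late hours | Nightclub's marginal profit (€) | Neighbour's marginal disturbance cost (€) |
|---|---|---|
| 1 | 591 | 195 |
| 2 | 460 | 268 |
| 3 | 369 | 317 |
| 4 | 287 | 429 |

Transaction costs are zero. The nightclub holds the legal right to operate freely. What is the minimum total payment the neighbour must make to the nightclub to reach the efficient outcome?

€287

Left alone the nightclub would choose level 4 (marginal profit stays positive).
Efficient level: k* = 3 (marginal profit ≥ marginal disturbance cost through 3).
The neighbour must at least cover the nightclub's forgone profit from cutting 4→3: 287 = 287.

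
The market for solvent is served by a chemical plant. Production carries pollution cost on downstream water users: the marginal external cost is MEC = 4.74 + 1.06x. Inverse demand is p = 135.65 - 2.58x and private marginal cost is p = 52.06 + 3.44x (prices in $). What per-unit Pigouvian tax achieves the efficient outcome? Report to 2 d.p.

Social marginal cost = private MC + MEC = 56.80 + 4.50x.
Set SMC = demand: 56.80 + 4.50x = 135.65 - 2.58x → x* = 11.1370.
The Pigouvian tax equals MEC at x*: 4.74 + 1.06×11.1370 = 16.5452.

tax = $16.55 per unit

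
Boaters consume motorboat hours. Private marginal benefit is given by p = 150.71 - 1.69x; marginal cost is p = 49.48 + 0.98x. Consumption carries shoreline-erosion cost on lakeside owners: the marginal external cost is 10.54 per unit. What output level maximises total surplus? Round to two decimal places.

Social marginal benefit = demand − MEC = 140.17 - 1.69x.
Set SMB = MC: 140.17 - 1.69x = 49.48 + 0.98x → x* = 33.9663.

x* = 33.97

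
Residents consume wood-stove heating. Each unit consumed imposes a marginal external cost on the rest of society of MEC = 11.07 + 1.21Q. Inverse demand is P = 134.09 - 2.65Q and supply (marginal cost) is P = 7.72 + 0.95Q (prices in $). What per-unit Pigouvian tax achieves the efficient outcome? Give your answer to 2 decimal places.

tax = $40.07 per unit

Social marginal benefit = demand − MEC = 123.02 - 3.86Q.
Set SMB = MC: 123.02 - 3.86Q = 7.72 + 0.95Q → Q* = 23.9709.
The Pigouvian tax equals MEC at Q*: 11.07 + 1.21×23.9709 = 40.0748.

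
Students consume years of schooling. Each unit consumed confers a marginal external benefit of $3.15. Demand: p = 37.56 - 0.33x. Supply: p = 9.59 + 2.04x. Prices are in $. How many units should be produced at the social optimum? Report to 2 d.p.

x* = 13.13

Social marginal benefit = demand + MEB = 40.71 - 0.33x.
Set SMB = MC: 40.71 - 0.33x = 9.59 + 2.04x → x* = 13.1308.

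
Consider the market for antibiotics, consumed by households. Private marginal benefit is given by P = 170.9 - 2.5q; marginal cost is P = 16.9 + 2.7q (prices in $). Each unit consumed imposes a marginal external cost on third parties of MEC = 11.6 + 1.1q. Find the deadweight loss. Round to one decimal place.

Market equilibrium (private): 16.9 + 2.7q = 170.9 - 2.5q → q_m = 29.6154.
Social marginal benefit = demand − MEC = 159.3 - 3.6q.
Set SMB = MC: 159.3 - 3.6q = 16.9 + 2.7q → q* = 22.6032.
The loss is the area between SMB and MC from q* to q_m; with linear curves that's a triangle of height MEC(q_m).
DWL = ½ × 7.0122 × 44.1769 = 154.8886.

DWL = $154.9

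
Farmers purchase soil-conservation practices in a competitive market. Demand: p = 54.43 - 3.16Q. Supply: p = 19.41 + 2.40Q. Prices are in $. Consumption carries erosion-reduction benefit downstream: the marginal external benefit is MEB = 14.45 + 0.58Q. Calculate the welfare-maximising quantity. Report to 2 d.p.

Q* = 9.93

Social marginal benefit = demand + MEB = 68.88 - 2.58Q.
Set SMB = MC: 68.88 - 2.58Q = 19.41 + 2.40Q → Q* = 9.9337.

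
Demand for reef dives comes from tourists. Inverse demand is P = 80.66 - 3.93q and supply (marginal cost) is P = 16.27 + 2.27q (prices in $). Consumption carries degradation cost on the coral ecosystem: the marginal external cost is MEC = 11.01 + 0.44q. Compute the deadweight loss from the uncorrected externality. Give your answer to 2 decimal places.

Market equilibrium (private): 16.27 + 2.27q = 80.66 - 3.93q → q_m = 10.3855.
Social marginal benefit = demand − MEC = 69.65 - 4.37q.
Set SMB = MC: 69.65 - 4.37q = 16.27 + 2.27q → q* = 8.0392.
The loss is the area between SMB and MC from q* to q_m; with linear curves that's a triangle of height MEC(q_m).
DWL = ½ × 2.3463 × 15.5796 = 18.2772.

DWL = $18.28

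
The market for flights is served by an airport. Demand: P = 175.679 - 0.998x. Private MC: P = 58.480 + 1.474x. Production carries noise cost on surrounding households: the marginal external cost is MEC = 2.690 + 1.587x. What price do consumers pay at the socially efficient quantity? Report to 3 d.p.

P = 147.524

Social marginal cost = private MC + MEC = 61.170 + 3.061x.
Set SMC = demand: 61.170 + 3.061x = 175.679 - 0.998x → x* = 28.2111.
Consumer price on the demand curve at x*: 175.679 − 0.998×28.2111 = 147.5243.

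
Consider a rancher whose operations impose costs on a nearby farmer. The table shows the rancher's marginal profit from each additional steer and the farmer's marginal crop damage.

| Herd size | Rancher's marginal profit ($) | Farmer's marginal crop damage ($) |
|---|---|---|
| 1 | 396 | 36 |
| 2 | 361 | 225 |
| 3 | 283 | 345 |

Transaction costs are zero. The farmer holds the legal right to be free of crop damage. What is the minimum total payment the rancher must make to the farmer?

$261

Efficient level: marginal profit ≥ marginal crop damage through level 2, so k* = 2.
With the farmer holding the right, the rancher must at least compensate total damage at k*: 36 + 225 = 261.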